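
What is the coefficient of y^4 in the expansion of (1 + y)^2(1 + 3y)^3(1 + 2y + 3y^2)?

399

(1 + y)^2 has coefficients 1,2,1 for degrees 0…2.
(1 + 3y)^3 has coefficients 1,9,27,27,0 for degrees 0…4.
Finally multiplying by (1 + 2y + 3y^2), the product of all factors after the first has coefficients 1,11,48,108,135 for degrees 0…4.
[y^4] = 1·135 + 2·108 + 1·48 = 399.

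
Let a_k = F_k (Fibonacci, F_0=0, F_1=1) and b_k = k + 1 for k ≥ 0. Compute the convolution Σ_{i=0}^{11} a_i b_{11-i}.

596

The convolution is the t^11 coefficient of A(t)B(t).
Σ = 0·12 + 1·11 + 1·10 + 2·9 + 3·8 + 5·7 + 8·6 + 13·5 + 21·4 + 34·3 + 55·2 + 89·1 = 596.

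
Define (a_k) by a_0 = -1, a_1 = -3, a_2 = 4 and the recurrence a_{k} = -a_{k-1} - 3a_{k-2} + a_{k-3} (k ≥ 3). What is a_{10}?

-384

The ordinary generating function has denominator 1 + z + 3z^2 - z^3.
Iterating the recurrence: a_0,…,a_{10} = -1, -3, 4, 4, -19, 11, 50, -102, -37, 393, -384.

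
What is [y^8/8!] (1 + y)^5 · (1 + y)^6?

6652800

The EGF product rule gives c_8 = Σ_{k_1+k_2=8} C(8; k_1,k_2) · ∏ g_i(k_i), where (1+y)^5 gives the falling factorial (5)_k; (1+y)^6 gives the falling factorial (6)_k.
g_1(k) for k = 0…8: 1, 5, 20, 60, 120, 120, 0, 0, 0.
g_2(k) for k = 0…8: 1, 6, 30, 120, 360, 720, 720, 0, 0.
c_8 = Σ_k C(8,k)·g_1(k)·g_2(8−k) = 28·20·720 + 56·60·720 + 70·120·360 + 56·120·120 = 403200 + 2419200 + 3024000 + 806400 = 6652800.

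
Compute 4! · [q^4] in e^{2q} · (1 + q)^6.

The EGF product rule gives c_4 = Σ_{k_1+k_2=4} C(4; k_1,k_2) · ∏ g_i(k_i), where e^{2q} gives (2)^k; (1+q)^6 gives the falling factorial (6)_k.
g_1(k) for k = 0…4: 1, 2, 4, 8, 16.
g_2(k) for k = 0…4: 1, 6, 30, 120, 360.
c_4 = Σ_k C(4,k)·g_1(k)·g_2(4−k) = 1·1·360 + 4·2·120 + 6·4·30 + 4·8·6 + 1·16·1 = 360 + 960 + 720 + 192 + 16 = 2248.

2248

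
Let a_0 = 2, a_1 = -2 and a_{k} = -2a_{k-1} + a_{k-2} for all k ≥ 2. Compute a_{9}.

-2786

The ordinary generating function has denominator 1 + 2t - t^2.
Iterating the recurrence: a_0,…,a_{9} = 2, -2, 6, -14, 34, -82, 198, -478, 1154, -2786.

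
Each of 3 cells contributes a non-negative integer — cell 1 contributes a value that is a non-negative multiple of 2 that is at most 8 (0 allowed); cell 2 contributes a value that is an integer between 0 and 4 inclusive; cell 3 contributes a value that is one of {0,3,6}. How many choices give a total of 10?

The generating function for the choices is (1 + y² + y⁴ + y⁶ + y⁸)·(1 + y + y² + y³ + y⁴)·(1 + y³ + y⁶); the count is [y¹⁰].
(1 + y² + y⁴ + y⁶ + y⁸) has coefficients 1,0,1,0,1,0,1,0,1 for degrees 0…8.
(1 + y + y² + y³ + y⁴) has coefficients 1,1,1,1,1,0,0,0,0,0,0 for degrees 0…10.
Finally multiplying by (1 + y³ + y⁶), the product of all factors after the first has coefficients 1,1,1,2,2,1,2,2,1,1,1 for degrees 0…10.
[y¹⁰] = 1·1 + 1·1 + 1·2 + 1·2 + 1·1 = 7.

7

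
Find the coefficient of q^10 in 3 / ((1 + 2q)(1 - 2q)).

3072

The denominator gives the recurrence a_n = 4a_(n−2) for n ≥ 2; the numerator fixes a_0 = 3, a_1 = 0.
Iterating: 3, 0, 12, 0, 48, 0, 192, 0, 768, 0, 3072, so a_10 = 3072.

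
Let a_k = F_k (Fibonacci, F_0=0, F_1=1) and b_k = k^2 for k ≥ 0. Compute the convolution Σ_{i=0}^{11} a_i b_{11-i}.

1424

This is [x^11] in the product of the two ordinary generating functions.
Σ = 0·121 + 1·100 + 1·81 + 2·64 + 3·49 + 5·36 + 8·25 + 13·16 + 21·9 + 34·4 + 55·1 + 89·0 = 1424.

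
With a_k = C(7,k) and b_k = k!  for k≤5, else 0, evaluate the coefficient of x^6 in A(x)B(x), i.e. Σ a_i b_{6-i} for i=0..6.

This is [x^6] in the product of the two ordinary generating functions.
Σ = 1·0 + 7·120 + 21·24 + 35·6 + 35·2 + 21·1 + 7·1 = 1652.

1652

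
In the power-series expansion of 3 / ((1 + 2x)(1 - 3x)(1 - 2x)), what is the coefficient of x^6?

3783

Partial fractions give a closed form: a_n = (3/5)·(-2)^n + (27/5)·3^n + (-3)·2^n.
At n = 6: a_6 = 3783.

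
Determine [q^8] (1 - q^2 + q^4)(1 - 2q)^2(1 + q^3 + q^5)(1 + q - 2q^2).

(1 - q^2 + q^4) has coefficients 1,0,-1,0,1 for degrees 0…4.
(1 - 2q)^2 has coefficients 1,-4,4,0,0,0,0,0,0 for degrees 0…8.
Multiplying by (1 + q^3 + q^5) gives running coefficients 1,-4,4,1,-4,5,-4,4,0 for degrees 0…8.
Finally multiplying by (1 + q - 2q^2), the product of all factors after the first has coefficients 1,-3,-2,13,-11,-1,9,-10,12 for degrees 0…8.
[q^8] = 1·12 − 1·9 + 1·(-11) = -8.

-8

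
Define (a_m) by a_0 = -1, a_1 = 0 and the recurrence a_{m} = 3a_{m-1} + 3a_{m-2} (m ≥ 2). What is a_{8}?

-7371

The ordinary generating function has denominator 1 - 3x - 3x^2.
Iterating the recurrence: a_0,…,a_{8} = -1, 0, -3, -9, -36, -135, -513, -1944, -7371.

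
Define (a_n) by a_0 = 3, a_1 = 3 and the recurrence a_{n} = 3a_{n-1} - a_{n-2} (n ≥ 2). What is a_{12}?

The ordinary generating function has denominator 1 - 3z + z^2.
Iterating the recurrence: a_0,…,a_{12} = 3, 3, 6, 15, 39, 102, 267, 699, 1830, 4791, 12543, 32838, 85971.

85971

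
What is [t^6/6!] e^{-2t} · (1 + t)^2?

The EGF product rule gives c_6 = Σ_{k_1+k_2=6} C(6; k_1,k_2) · ∏ g_i(k_i), where e^{-2t} gives (-2)^k; (1+t)^2 gives the falling factorial (2)_k.
g_1(k) for k = 0…6: 1, -2, 4, -8, 16, -32, 64.
g_2(k) for k = 0…6: 1, 2, 2, 0, 0, 0, 0.
c_6 = Σ_k C(6,k)·g_1(k)·g_2(6−k) = 15·16·2 + 6·(-32)·2 + 1·64·1 = 480 − 384 + 64 = 160.

160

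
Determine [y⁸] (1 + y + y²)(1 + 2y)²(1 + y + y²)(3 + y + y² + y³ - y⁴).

-5

(1 + y + y²) has coefficients 1,1,1 for degrees 0…2.
(1 + 2y)² has coefficients 1,4,4,0,0,0,0,0,0 for degrees 0…8.
Multiplying by (1 + y + y²) gives running coefficients 1,5,9,8,4,0,0,0,0 for degrees 0…8.
Finally multiplying by (3 + y + y² + y³ - y⁴), the product of all factors after the first has coefficients 3,16,33,39,33,16,3,-4,-4 for degrees 0…8.
[y⁸] = 1·(-4) + 1·(-4) + 1·3 = -5.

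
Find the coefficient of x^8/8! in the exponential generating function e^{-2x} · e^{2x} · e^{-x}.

The EGF product rule gives c_8 = Σ_{k_1+k_2+k_3=8} C(8; k_1,k_2,k_3) · ∏ g_i(k_i), where e^{-2x} gives (-2)^k; e^{2x} gives (2)^k; e^{-x} gives (-1)^k.
g_1(k) for k = 0…8: 1, -2, 4, -8, 16, -32, 64, -128, 256.
g_2(k) for k = 0…8: 1, 2, 4, 8, 16, 32, 64, 128, 256.
g_3(k) for k = 0…8: 1, -1, 1, -1, 1, -1, 1, -1, 1.
First combine the last two factors: h(k) = Σ_j C(k,j)·g_2(j)·g_3(k−j) for k = 0…8: 1, 1, 1, 1, 1, 1, 1, 1, 1.
c_8 = Σ_k C(8,k)·g_1(k)·h(8−k) = 1·1·1 + 8·(-2)·1 + 28·4·1 + 56·(-8)·1 + 70·16·1 + 56·(-32)·1 + 28·64·1 + 8·(-128)·1 + 1·256·1 = 1 − 16 + 112 − 448 + 1120 − 1792 + 1792 − 1024 + 256 = 1.

1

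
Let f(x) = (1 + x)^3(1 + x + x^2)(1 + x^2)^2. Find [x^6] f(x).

15

(1 + x)^3 has coefficients 1,3,3,1 for degrees 0…3.
(1 + x + x^2) has coefficients 1,1,1,0,0,0,0 for degrees 0…6.
Finally multiplying by (1 + x^2)^2, the product of all factors after the first has coefficients 1,1,3,2,3,1,1 for degrees 0…6.
[x^6] = 1·1 + 3·1 + 3·3 + 1·2 = 15.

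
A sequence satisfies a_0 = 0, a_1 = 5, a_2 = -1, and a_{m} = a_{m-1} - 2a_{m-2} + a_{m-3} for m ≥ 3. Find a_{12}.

-135

The ordinary generating function has denominator 1 - t + 2t^2 - t^3.
Iterating the recurrence: a_0,…,a_{12} = 0, 5, -1, -11, -4, 17, 14, -24, -35, 27, 73, -16, -135.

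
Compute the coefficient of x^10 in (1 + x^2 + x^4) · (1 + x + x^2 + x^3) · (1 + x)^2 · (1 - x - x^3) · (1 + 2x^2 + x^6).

(1 + x^2 + x^4) has coefficients 1,0,1,0,1 for degrees 0…4.
(1 + x + x^2 + x^3) has coefficients 1,1,1,1,0,0,0,0,0,0,0 for degrees 0…10.
Multiplying by (1 + x)^2 gives running coefficients 1,3,4,4,3,1,0,0,0,0,0 for degrees 0…10.
Multiplying by (1 - x - x^3) gives running coefficients 1,2,1,-1,-4,-6,-5,-3,-1,0,0 for degrees 0…10.
Finally multiplying by (1 + 2x^2 + x^6), the product of all factors after the first has coefficients 1,2,3,3,-2,-8,-12,-13,-10,-7,-6 for degrees 0…10.
[x^10] = 1·(-6) + 1·(-10) + 1·(-12) = -28.

-28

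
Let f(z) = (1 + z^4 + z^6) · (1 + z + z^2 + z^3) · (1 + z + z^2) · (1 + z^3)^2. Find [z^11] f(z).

(1 + z^4 + z^6) has coefficients 1,0,0,0,1,0,1 for degrees 0…6.
(1 + z + z^2 + z^3) has coefficients 1,1,1,1,0,0,0,0,0,0,0,0 for degrees 0…11.
Multiplying by (1 + z + z^2) gives running coefficients 1,2,3,3,2,1,0,0,0,0,0,0 for degrees 0…11.
Finally multiplying by (1 + z^3)^2, the product of all factors after the first has coefficients 1,2,3,5,6,7,7,6,5,3,2,1 for degrees 0…11.
[z^11] = 1·1 + 1·6 + 1·7 = 14.

14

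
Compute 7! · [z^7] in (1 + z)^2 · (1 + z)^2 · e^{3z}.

The EGF product rule gives c_7 = Σ_{k_1+k_2+k_3=7} C(7; k_1,k_2,k_3) · ∏ g_i(k_i), where (1+z)^2 gives the falling factorial (2)_k; (1+z)^2 gives the falling factorial (2)_k; e^{3z} gives (3)^k.
g_1(k) for k = 0…7: 1, 2, 2, 0, 0, 0, 0, 0.
g_2(k) for k = 0…7: 1, 2, 2, 0, 0, 0, 0, 0.
g_3(k) for k = 0…7: 1, 3, 9, 27, 81, 243, 729, 2187.
First combine the last two factors: h(k) = Σ_j C(k,j)·g_2(j)·g_3(k−j) for k = 0…7: 1, 5, 23, 99, 405, 1593, 6075, 22599.
c_7 = Σ_k C(7,k)·g_1(k)·h(7−k) = 1·1·22599 + 7·2·6075 + 21·2·1593 = 22599 + 85050 + 66906 = 174555.

174555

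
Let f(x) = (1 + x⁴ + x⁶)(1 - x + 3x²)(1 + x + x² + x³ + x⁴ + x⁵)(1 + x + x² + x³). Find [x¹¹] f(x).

(1 + x⁴ + x⁶) has coefficients 1,0,0,0,1,0,1 for degrees 0…6.
(1 - x + 3x²) has coefficients 1,-1,3,0,0,0,0,0,0,0,0,0 for degrees 0…11.
Multiplying by (1 + x + x² + x³ + x⁴ + x⁵) gives running coefficients 1,0,3,3,3,3,2,3,0,0,0,0 for degrees 0…11.
Finally multiplying by (1 + x + x² + x³), the product of all factors after the first has coefficients 1,1,4,7,9,12,11,11,8,5,3,0 for degrees 0…11.
[x¹¹] = 1·0 + 1·11 + 1·12 = 23.

23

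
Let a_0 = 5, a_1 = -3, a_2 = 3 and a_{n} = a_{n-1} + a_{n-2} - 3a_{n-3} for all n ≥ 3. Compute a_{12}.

The ordinary generating function has denominator 1 - t - t^2 + 3t^3.
Iterating the recurrence: a_0,…,a_{12} = 5, -3, 3, -15, -3, -27, 15, -3, 93, 45, 147, -87, -75.

-75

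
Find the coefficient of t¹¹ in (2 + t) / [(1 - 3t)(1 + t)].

Partial fractions give a closed form: a_n = (7/4)·3^n + (1/4)·(-1)^n.
At n = 11: a_11 = 310007.

310007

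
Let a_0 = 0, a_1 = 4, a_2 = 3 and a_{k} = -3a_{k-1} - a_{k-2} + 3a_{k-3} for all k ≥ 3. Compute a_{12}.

468

The ordinary generating function has denominator 1 + 3t + t^2 - 3t^3.
Iterating the recurrence: a_0,…,a_{12} = 0, 4, 3, -13, 48, -122, 279, -571, 1068, -1796, 2607, -2821, 468.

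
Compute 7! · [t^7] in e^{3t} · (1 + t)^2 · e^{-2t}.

57

The EGF product rule gives c_7 = Σ_{k_1+k_2+k_3=7} C(7; k_1,k_2,k_3) · ∏ g_i(k_i), where e^{3t} gives (3)^k; (1+t)^2 gives the falling factorial (2)_k; e^{-2t} gives (-2)^k.
g_1(k) for k = 0…7: 1, 3, 9, 27, 81, 243, 729, 2187.
g_2(k) for k = 0…7: 1, 2, 2, 0, 0, 0, 0, 0.
g_3(k) for k = 0…7: 1, -2, 4, -8, 16, -32, 64, -128.
First combine the last two factors: h(k) = Σ_j C(k,j)·g_2(j)·g_3(k−j) for k = 0…7: 1, 0, -2, 4, 0, -32, 160, -576.
c_7 = Σ_k C(7,k)·g_1(k)·h(7−k) = 1·1·(-576) + 7·3·160 + 21·9·(-32) + 35·81·4 + 21·243·(-2) + 1·2187·1 = −576 + 3360 − 6048 + 11340 − 10206 + 2187 = 57.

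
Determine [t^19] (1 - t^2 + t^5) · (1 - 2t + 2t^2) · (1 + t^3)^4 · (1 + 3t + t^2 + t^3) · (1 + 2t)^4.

(1 - t^2 + t^5) has coefficients 1,0,-1,0,0,1 for degrees 0…5.
(1 - 2t + 2t^2) has coefficients 1,-2,2,0,0,0,0,0,0,0,0,0,0,0,0,0,0,0,0,0 for degrees 0…19.
Multiplying by (1 + t^3)^4 gives running coefficients 1,-2,2,4,-8,8,6,-12,12,4,-8,8,1,-2,2,0,0,0,0,0 for degrees 0…19.
Multiplying by (1 + 3t + t^2 + t^3) gives running coefficients 1,1,-3,9,4,-10,26,6,-10,34,4,0,21,1,5,5,0,2,0,0 for degrees 0…19.
Finally multiplying by (1 + 2t)^4, the product of all factors after the first has coefficients 1,9,29,41,52,158,282,246,406,770,644,624,1045,841,581,741,528,298,256,128 for degrees 0…19.
[t^19] = 1·128 − 1·298 + 1·581 = 411.

411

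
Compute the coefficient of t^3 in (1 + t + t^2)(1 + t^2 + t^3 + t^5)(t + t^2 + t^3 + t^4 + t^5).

4

(1 + t + t^2) has coefficients 1,1,1 for degrees 0…2.
(1 + t^2 + t^3 + t^5) has coefficients 1,0,1,1 for degrees 0…3.
Finally multiplying by (t + t^2 + t^3 + t^4 + t^5), the product of all factors after the first has coefficients 0,1,1,2 for degrees 0…3.
[t^3] = 1·2 + 1·1 + 1·1 = 4.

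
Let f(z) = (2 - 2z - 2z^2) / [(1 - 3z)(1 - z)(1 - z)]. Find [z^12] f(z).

The denominator gives the recurrence a_n = 5a_(n−1) − 7a_(n−2) + 3a_(n−3) for n ≥ 3; the numerator fixes a_0 = 2, a_1 = 8, a_2 = 24.
Iterating: 2, 8, 24, 70, 206, 612, 1828, 5474, 16410, 49216, 147632, 442878, 1328614, so a_12 = 1328614.

1328614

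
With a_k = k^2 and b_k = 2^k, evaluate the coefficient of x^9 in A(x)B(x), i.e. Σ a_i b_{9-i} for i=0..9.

This is [x^9] in the product of the two ordinary generating functions.
Σ = 0·512 + 1·256 + 4·128 + 9·64 + 16·32 + 25·16 + 36·8 + 49·4 + 64·2 + 81·1 = 2949.

2949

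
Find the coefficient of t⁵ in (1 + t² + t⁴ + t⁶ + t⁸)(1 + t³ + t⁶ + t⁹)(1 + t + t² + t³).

(1 + t² + t⁴ + t⁶ + t⁸) has coefficients 1,0,1,0,1,0 for degrees 0…5.
(1 + t³ + t⁶ + t⁹) has coefficients 1,0,0,1,0,0 for degrees 0…5.
Finally multiplying by (1 + t + t² + t³), the product of all factors after the first has coefficients 1,1,1,2,1,1 for degrees 0…5.
[t⁵] = 1·1 + 1·2 + 1·1 = 4.

4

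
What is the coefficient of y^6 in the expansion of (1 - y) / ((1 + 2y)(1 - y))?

Partial fractions give a closed form: a_n = (1)·(-2)^n.
At n = 6: a_6 = 64.

64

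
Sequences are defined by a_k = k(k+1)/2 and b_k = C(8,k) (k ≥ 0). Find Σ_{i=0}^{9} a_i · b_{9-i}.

This is [x^9] in the product of the two ordinary generating functions.
Σ = 0·0 + 1·1 + 3·8 + 6·28 + 10·56 + 15·70 + 21·56 + 28·28 + 36·8 + 45·1 = 4096.

4096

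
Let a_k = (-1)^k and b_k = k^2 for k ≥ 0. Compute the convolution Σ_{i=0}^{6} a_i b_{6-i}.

The convolution is the t^6 coefficient of A(t)B(t).
Σ = 1·36 − 1·25 + 1·16 − 1·9 + 1·4 − 1·1 + 1·0 = 21.

21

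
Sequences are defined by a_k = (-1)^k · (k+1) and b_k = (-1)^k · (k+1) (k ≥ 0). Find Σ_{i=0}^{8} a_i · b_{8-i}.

165

Write out a_i and b_{8-i} for i = 0,…,8 and sum the products.
Σ = 1·9 − 2·(-8) + 3·7 − 4·(-6) + 5·5 − 6·(-4) + 7·3 − 8·(-2) + 9·1 = 165.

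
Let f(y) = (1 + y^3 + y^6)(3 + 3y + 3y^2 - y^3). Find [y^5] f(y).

(1 + y^3 + y^6) has coefficients 1,0,0,1,0,0 for degrees 0…5.
(3 + 3y + 3y^2 - y^3) has coefficients 3,3,3,-1,0,0 for degrees 0…5.
[y^5] = 1·0 + 1·3 = 3.

3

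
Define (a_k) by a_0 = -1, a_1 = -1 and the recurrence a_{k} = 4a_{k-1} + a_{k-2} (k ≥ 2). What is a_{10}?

The ordinary generating function has denominator 1 - 4z - z^2.
Iterating the recurrence: a_0,…,a_{10} = -1, -1, -5, -21, -89, -377, -1597, -6765, -28657, -121393, -514229.

-514229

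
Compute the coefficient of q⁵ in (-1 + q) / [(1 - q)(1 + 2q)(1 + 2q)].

192

The denominator gives the recurrence a_n = −3a_(n−1) + 4a_(n−3) for n ≥ 3; the numerator fixes a_0 = -1, a_1 = 4, a_2 = -12.
Iterating: -1, 4, -12, 32, -80, 192, so a_5 = 192.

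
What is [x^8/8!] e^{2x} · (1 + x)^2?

5888

The EGF product rule gives c_8 = Σ_{k_1+k_2=8} C(8; k_1,k_2) · ∏ g_i(k_i), where e^{2x} gives (2)^k; (1+x)^2 gives the falling factorial (2)_k.
g_1(k) for k = 0…8: 1, 2, 4, 8, 16, 32, 64, 128, 256.
g_2(k) for k = 0…8: 1, 2, 2, 0, 0, 0, 0, 0, 0.
c_8 = Σ_k C(8,k)·g_1(k)·g_2(8−k) = 28·64·2 + 8·128·2 + 1·256·1 = 3584 + 2048 + 256 = 5888.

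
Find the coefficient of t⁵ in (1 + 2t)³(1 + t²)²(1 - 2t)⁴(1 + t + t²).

-5

(1 + 2t)³ has coefficients 1,6,12,8 for degrees 0…3.
(1 + t²)² has coefficients 1,0,2,0,1,0 for degrees 0…5.
Multiplying by (1 - 2t)⁴ gives running coefficients 1,-8,26,-48,65,-72 for degrees 0…5.
Finally multiplying by (1 + t + t²), the product of all factors after the first has coefficients 1,-7,19,-30,43,-55 for degrees 0…5.
[t⁵] = 1·(-55) + 6·43 + 12·(-30) + 8·19 = -5.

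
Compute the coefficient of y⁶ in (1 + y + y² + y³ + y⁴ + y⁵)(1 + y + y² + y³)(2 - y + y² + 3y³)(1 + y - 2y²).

9

(1 + y + y² + y³ + y⁴ + y⁵) has coefficients 1,1,1,1,1,1 for degrees 0…5.
(1 + y + y² + y³) has coefficients 1,1,1,1,0,0,0 for degrees 0…6.
Multiplying by (2 - y + y² + 3y³) gives running coefficients 2,1,2,5,3,4,3 for degrees 0…6.
Finally multiplying by (1 + y - 2y²), the product of all factors after the first has coefficients 2,3,-1,5,4,-3,1 for degrees 0…6.
[y⁶] = 1·1 + 1·(-3) + 1·4 + 1·5 + 1·(-1) + 1·3 = 9.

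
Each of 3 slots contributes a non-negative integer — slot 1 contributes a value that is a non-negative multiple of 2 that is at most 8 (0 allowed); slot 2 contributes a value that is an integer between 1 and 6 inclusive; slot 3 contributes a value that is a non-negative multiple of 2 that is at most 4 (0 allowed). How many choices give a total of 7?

The generating function for the choices is (1 + z^2 + z^4 + z^6 + z^8)·(z + z^2 + z^3 + z^4 + z^5 + z^6)·(1 + z^2 + z^4); the count is [z^7].
(1 + z^2 + z^4 + z^6 + z^8) has coefficients 1,0,1,0,1,0,1,0 for degrees 0…7.
(z + z^2 + z^3 + z^4 + z^5 + z^6) has coefficients 0,1,1,1,1,1,1,0 for degrees 0…7.
Finally multiplying by (1 + z^2 + z^4), the product of all factors after the first has coefficients 0,1,1,2,2,3,3,2 for degrees 0…7.
[z^7] = 1·2 + 1·3 + 1·2 + 1·1 = 8.

8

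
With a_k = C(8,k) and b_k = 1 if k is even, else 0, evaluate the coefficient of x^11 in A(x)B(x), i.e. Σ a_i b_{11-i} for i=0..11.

128

The convolution is the x^11 coefficient of A(x)B(x).
Σ = 1·0 + 8·1 + 28·0 + 56·1 + 70·0 + 56·1 + 28·0 + 8·1 + 1·0 + 0·1 + 0·0 + 0·1 = 128.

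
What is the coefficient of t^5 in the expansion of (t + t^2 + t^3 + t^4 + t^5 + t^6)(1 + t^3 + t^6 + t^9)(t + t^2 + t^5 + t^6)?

(t + t^2 + t^3 + t^4 + t^5 + t^6) has coefficients 0,1,1,1,1,1 for degrees 0…5.
(1 + t^3 + t^6 + t^9) has coefficients 1,0,0,1,0,0 for degrees 0…5.
Finally multiplying by (t + t^2 + t^5 + t^6), the product of all factors after the first has coefficients 0,1,1,0,1,2 for degrees 0…5.
[t^5] = 1·1 + 1·0 + 1·1 + 1·1 + 1·0 = 3.

3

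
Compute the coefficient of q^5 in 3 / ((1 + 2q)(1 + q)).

Partial fractions give a closed form: a_n = (6)·(-2)^n + (-3)·(-1)^n.
At n = 5: a_5 = -189.

-189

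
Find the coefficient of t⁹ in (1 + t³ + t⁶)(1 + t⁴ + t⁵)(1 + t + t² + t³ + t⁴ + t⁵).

5

(1 + t³ + t⁶) has coefficients 1,0,0,1,0,0,1 for degrees 0…6.
(1 + t⁴ + t⁵) has coefficients 1,0,0,0,1,1,0,0,0,0 for degrees 0…9.
Finally multiplying by (1 + t + t² + t³ + t⁴ + t⁵), the product of all factors after the first has coefficients 1,1,1,1,2,3,2,2,2,2 for degrees 0…9.
[t⁹] = 1·2 + 1·2 + 1·1 = 5.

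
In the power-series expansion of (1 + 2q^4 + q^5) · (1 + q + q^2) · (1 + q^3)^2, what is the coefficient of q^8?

7

(1 + 2q^4 + q^5) has coefficients 1,0,0,0,2,1 for degrees 0…5.
(1 + q + q^2) has coefficients 1,1,1,0,0,0,0,0,0 for degrees 0…8.
Finally multiplying by (1 + q^3)^2, the product of all factors after the first has coefficients 1,1,1,2,2,2,1,1,1 for degrees 0…8.
[q^8] = 1·1 + 2·2 + 1·2 = 7.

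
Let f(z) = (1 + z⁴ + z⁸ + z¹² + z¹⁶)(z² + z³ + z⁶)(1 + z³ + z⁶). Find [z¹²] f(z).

(1 + z⁴ + z⁸ + z¹² + z¹⁶) has coefficients 1,0,0,0,1,0,0,0,1,0,0,0,1 for degrees 0…12.
(z² + z³ + z⁶) has coefficients 0,0,1,1,0,0,1,0,0,0,0,0,0 for degrees 0…12.
Finally multiplying by (1 + z³ + z⁶), the product of all factors after the first has coefficients 0,0,1,1,0,1,2,0,1,2,0,0,1 for degrees 0…12.
[z¹²] = 1·1 + 1·1 + 1·0 + 1·0 = 2.

2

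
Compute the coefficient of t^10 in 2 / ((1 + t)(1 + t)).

The denominator gives the recurrence a_n = −2a_(n−1) − a_(n−2) for n ≥ 2; the numerator fixes a_0 = 2, a_1 = -4.
Iterating: 2, -4, 6, -8, 10, -12, 14, -16, 18, -20, 22, so a_10 = 22.

22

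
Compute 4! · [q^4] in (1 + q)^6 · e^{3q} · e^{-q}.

2248

The EGF product rule gives c_4 = Σ_{k_1+k_2+k_3=4} C(4; k_1,k_2,k_3) · ∏ g_i(k_i), where (1+q)^6 gives the falling factorial (6)_k; e^{3q} gives (3)^k; e^{-q} gives (-1)^k.
g_1(k) for k = 0…4: 1, 6, 30, 120, 360.
g_2(k) for k = 0…4: 1, 3, 9, 27, 81.
g_3(k) for k = 0…4: 1, -1, 1, -1, 1.
First combine the last two factors: h(k) = Σ_j C(k,j)·g_2(j)·g_3(k−j) for k = 0…4: 1, 2, 4, 8, 16.
c_4 = Σ_k C(4,k)·g_1(k)·h(4−k) = 1·1·16 + 4·6·8 + 6·30·4 + 4·120·2 + 1·360·1 = 16 + 192 + 720 + 960 + 360 = 2248.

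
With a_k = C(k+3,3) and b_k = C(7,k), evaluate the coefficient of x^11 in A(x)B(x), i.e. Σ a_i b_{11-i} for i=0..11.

19152

This is [x^11] in the product of the two ordinary generating functions.
Σ = 1·0 + 4·0 + 10·0 + 20·0 + 35·1 + 56·7 + 84·21 + 120·35 + 165·35 + 220·21 + 286·7 + 364·1 = 19152.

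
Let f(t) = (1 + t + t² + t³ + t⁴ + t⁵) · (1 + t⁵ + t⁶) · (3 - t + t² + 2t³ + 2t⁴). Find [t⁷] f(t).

(1 + t + t² + t³ + t⁴ + t⁵) has coefficients 1,1,1,1,1,1 for degrees 0…5.
(1 + t⁵ + t⁶) has coefficients 1,0,0,0,0,1,1,0 for degrees 0…7.
Finally multiplying by (3 - t + t² + 2t³ + 2t⁴), the product of all factors after the first has coefficients 3,-1,1,2,2,3,2,0 for degrees 0…7.
[t⁷] = 1·0 + 1·2 + 1·3 + 1·2 + 1·2 + 1·1 = 10.

10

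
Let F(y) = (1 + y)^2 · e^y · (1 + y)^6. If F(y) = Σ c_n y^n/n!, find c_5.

19081

The EGF product rule gives c_5 = Σ_{k_1+k_2+k_3=5} C(5; k_1,k_2,k_3) · ∏ g_i(k_i), where (1+y)^2 gives the falling factorial (2)_k; e^y gives (1)^k; (1+y)^6 gives the falling factorial (6)_k.
g_1(k) for k = 0…5: 1, 2, 2, 0, 0, 0.
g_2(k) for k = 0…5: 1, 1, 1, 1, 1, 1.
g_3(k) for k = 0…5: 1, 6, 30, 120, 360, 720.
First combine the last two factors: h(k) = Σ_j C(k,j)·g_2(j)·g_3(k−j) for k = 0…5: 1, 7, 43, 229, 1045, 4051.
c_5 = Σ_k C(5,k)·g_1(k)·h(5−k) = 1·1·4051 + 5·2·1045 + 10·2·229 = 4051 + 10450 + 4580 = 19081.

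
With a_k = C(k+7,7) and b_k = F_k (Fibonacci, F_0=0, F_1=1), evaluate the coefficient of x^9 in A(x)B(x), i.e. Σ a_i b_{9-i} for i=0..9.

18955

This is [x^9] in the product of the two ordinary generating functions.
Σ = 1·34 + 8·21 + 36·13 + 120·8 + 330·5 + 792·3 + 1716·2 + 3432·1 + 6435·1 + 11440·0 = 18955.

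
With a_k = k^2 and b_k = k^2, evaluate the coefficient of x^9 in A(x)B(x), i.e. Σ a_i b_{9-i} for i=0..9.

1968

Write out a_i and b_{9-i} for i = 0,…,9 and sum the products.
Σ = 0·81 + 1·64 + 4·49 + 9·36 + 16·25 + 25·16 + 36·9 + 49·4 + 64·1 + 81·0 = 1968.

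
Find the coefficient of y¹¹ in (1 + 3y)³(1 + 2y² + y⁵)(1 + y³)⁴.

554

(1 + 3y)³ has coefficients 1,9,27,27 for degrees 0…3.
(1 + 2y² + y⁵) has coefficients 1,0,2,0,0,1,0,0,0,0,0,0 for degrees 0…11.
Finally multiplying by (1 + y³)⁴, the product of all factors after the first has coefficients 1,0,2,4,0,9,6,0,16,4,0,14 for degrees 0…11.
[y¹¹] = 1·14 + 9·0 + 27·4 + 27·16 = 554.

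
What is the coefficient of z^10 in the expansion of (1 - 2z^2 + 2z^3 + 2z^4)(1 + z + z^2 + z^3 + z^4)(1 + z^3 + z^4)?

6

(1 - 2z^2 + 2z^3 + 2z^4) has coefficients 1,0,-2,2,2 for degrees 0…4.
(1 + z + z^2 + z^3 + z^4) has coefficients 1,1,1,1,1,0,0,0,0,0,0 for degrees 0…10.
Finally multiplying by (1 + z^3 + z^4), the product of all factors after the first has coefficients 1,1,1,2,3,2,2,2,1,0,0 for degrees 0…10.
[z^10] = 1·0 − 2·1 + 2·2 + 2·2 = 6.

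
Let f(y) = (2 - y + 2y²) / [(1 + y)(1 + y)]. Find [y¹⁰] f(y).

50

The denominator gives the recurrence a_n = −2a_(n−1) − a_(n−2) for n ≥ 3; the numerator fixes a_0 = 2, a_1 = -5, a_2 = 10.
Iterating: 2, -5, 10, -15, 20, -25, 30, -35, 40, -45, 50, so a_10 = 50.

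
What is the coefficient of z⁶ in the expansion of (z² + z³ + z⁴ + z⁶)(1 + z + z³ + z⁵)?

2

(z² + z³ + z⁴ + z⁶) has coefficients 0,0,1,1,1,0,1 for degrees 0…6.
(1 + z + z³ + z⁵) has coefficients 1,1,0,1,0,1,0 for degrees 0…6.
[z⁶] = 1·0 + 1·1 + 1·0 + 1·1 = 2.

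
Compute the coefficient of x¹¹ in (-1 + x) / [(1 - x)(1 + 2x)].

2048

Partial fractions give a closed form: a_n = (-1)·(-2)^n.
At n = 11: a_11 = 2048.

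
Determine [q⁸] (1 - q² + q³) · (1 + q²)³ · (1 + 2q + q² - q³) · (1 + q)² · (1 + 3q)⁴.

3448

(1 - q² + q³) has coefficients 1,0,-1,1 for degrees 0…3.
(1 + q²)³ has coefficients 1,0,3,0,3,0,1,0,0 for degrees 0…8.
Multiplying by (1 + 2q + q² - q³) gives running coefficients 1,2,4,5,6,3,4,-1,1 for degrees 0…8.
Multiplying by (1 + q)² gives running coefficients 1,4,9,15,20,20,16,10,3 for degrees 0…8.
Finally multiplying by (1 + 3q)⁴, the product of all factors after the first has coefficients 1,16,111,447,1199,2366,3685,4657,4767 for degrees 0…8.
[q⁸] = 1·4767 − 1·3685 + 1·2366 = 3448.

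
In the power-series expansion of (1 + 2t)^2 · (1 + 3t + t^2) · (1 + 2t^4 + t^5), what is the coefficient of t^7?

(1 + 2t)^2 has coefficients 1,4,4 for degrees 0…2.
(1 + 3t + t^2) has coefficients 1,3,1,0,0,0,0,0 for degrees 0…7.
Finally multiplying by (1 + 2t^4 + t^5), the product of all factors after the first has coefficients 1,3,1,0,2,7,5,1 for degrees 0…7.
[t^7] = 1·1 + 4·5 + 4·7 = 49.

49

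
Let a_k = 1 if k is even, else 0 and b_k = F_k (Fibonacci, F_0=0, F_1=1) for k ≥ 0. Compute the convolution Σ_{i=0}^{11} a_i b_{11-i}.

The convolution is the t^11 coefficient of A(t)B(t).
Σ = 1·89 + 0·55 + 1·34 + 0·21 + 1·13 + 0·8 + 1·5 + 0·3 + 1·2 + 0·1 + 1·1 + 0·0 = 144.

144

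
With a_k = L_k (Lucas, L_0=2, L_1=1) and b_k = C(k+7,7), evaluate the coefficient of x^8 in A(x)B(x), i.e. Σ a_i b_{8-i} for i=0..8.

Write out a_i and b_{8-i} for i = 0,…,8 and sum the products.
Σ = 2·6435 + 1·3432 + 3·1716 + 4·792 + 7·330 + 11·120 + 18·36 + 29·8 + 47·1 = 29175.

29175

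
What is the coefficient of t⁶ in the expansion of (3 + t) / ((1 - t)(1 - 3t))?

The denominator gives the recurrence a_n = 4a_(n−1) − 3a_(n−2) for n ≥ 2; the numerator fixes a_0 = 3, a_1 = 13.
Iterating: 3, 13, 43, 133, 403, 1213, 3643, so a_6 = 3643.

3643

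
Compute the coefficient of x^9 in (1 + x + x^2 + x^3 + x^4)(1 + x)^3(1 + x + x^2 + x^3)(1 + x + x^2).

37

(1 + x + x^2 + x^3 + x^4) has coefficients 1,1,1,1,1 for degrees 0…4.
(1 + x)^3 has coefficients 1,3,3,1,0,0,0,0,0,0 for degrees 0…9.
Multiplying by (1 + x + x^2 + x^3) gives running coefficients 1,4,7,8,7,4,1,0,0,0 for degrees 0…9.
Finally multiplying by (1 + x + x^2), the product of all factors after the first has coefficients 1,5,12,19,22,19,12,5,1,0 for degrees 0…9.
[x^9] = 1·0 + 1·1 + 1·5 + 1·12 + 1·19 = 37.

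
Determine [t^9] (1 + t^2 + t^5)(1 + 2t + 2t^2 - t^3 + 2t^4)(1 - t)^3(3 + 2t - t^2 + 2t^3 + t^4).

63

(1 + t^2 + t^5) has coefficients 1,0,1,0,0,1 for degrees 0…5.
(1 + 2t + 2t^2 - t^3 + 2t^4) has coefficients 1,2,2,-1,2,0,0,0,0,0 for degrees 0…9.
Multiplying by (1 - t)^3 gives running coefficients 1,-1,-1,-2,9,-11,7,-2,0,0 for degrees 0…9.
Finally multiplying by (3 + 2t - t^2 + 2t^3 + t^4), the product of all factors after the first has coefficients 3,-1,-6,-5,23,-16,-15,35,-24,5 for degrees 0…9.
[t^9] = 1·5 + 1·35 + 1·23 = 63.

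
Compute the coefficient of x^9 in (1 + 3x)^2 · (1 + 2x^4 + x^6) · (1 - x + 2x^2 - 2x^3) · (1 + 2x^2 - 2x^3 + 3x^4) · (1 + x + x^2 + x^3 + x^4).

29

(1 + 3x)^2 has coefficients 1,6,9 for degrees 0…2.
(1 + 2x^4 + x^6) has coefficients 1,0,0,0,2,0,1,0,0,0 for degrees 0…9.
Multiplying by (1 - x + 2x^2 - 2x^3) gives running coefficients 1,-1,2,-2,2,-2,5,-5,2,-2 for degrees 0…9.
Multiplying by (1 + 2x^2 - 2x^3 + 3x^4) gives running coefficients 1,-1,4,-6,11,-13,19,-19,22,-28 for degrees 0…9.
Finally multiplying by (1 + x + x^2 + x^3 + x^4), the product of all factors after the first has coefficients 1,0,4,-2,9,-5,15,-8,20,-19 for degrees 0…9.
[x^9] = 1·(-19) + 6·20 + 9·(-8) = 29.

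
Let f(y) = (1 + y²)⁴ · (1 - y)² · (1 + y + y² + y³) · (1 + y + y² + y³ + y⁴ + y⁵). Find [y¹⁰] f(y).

(1 + y²)⁴ has coefficients 1,0,4,0,6,0,4,0,1 for degrees 0…8.
(1 - y)² has coefficients 1,-2,1,0,0,0,0,0,0,0,0 for degrees 0…10.
Multiplying by (1 + y + y² + y³) gives running coefficients 1,-1,0,0,-1,1,0,0,0,0,0 for degrees 0…10.
Finally multiplying by (1 + y + y² + y³ + y⁴ + y⁵), the product of all factors after the first has coefficients 1,0,0,0,-1,0,-1,0,0,0,1 for degrees 0…10.
[y¹⁰] = 1·1 + 4·0 + 6·(-1) + 4·(-1) + 1·0 = -9.

-9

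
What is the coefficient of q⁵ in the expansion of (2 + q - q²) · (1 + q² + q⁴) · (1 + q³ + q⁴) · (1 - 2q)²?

-1

(2 + q - q²) has coefficients 2,1,-1 for degrees 0…2.
(1 + q² + q⁴) has coefficients 1,0,1,0,1,0 for degrees 0…5.
Multiplying by (1 + q³ + q⁴) gives running coefficients 1,0,1,1,2,1 for degrees 0…5.
Finally multiplying by (1 - 2q)², the product of all factors after the first has coefficients 1,-4,5,-3,2,-3 for degrees 0…5.
[q⁵] = 2·(-3) + 1·2 − 1·(-3) = -1.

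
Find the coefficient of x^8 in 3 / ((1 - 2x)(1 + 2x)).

The denominator gives the recurrence a_n = 4a_(n−2) for n ≥ 2; the numerator fixes a_0 = 3, a_1 = 0.
Iterating: 3, 0, 12, 0, 48, 0, 192, 0, 768, so a_8 = 768.

768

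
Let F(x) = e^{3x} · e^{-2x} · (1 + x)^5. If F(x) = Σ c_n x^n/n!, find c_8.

The EGF product rule gives c_8 = Σ_{k_1+k_2+k_3=8} C(8; k_1,k_2,k_3) · ∏ g_i(k_i), where e^{3x} gives (3)^k; e^{-2x} gives (-2)^k; (1+x)^5 gives the falling factorial (5)_k.
g_1(k) for k = 0…8: 1, 3, 9, 27, 81, 243, 729, 2187, 6561.
g_2(k) for k = 0…8: 1, -2, 4, -8, 16, -32, 64, -128, 256.
g_3(k) for k = 0…8: 1, 5, 20, 60, 120, 120, 0, 0, 0.
First combine the last two factors: h(k) = Σ_j C(k,j)·g_2(j)·g_3(k−j) for k = 0…8: 1, 3, 4, -8, -24, 88, 64, -1248, 4096.
c_8 = Σ_k C(8,k)·g_1(k)·h(8−k) = 1·1·4096 + 8·3·(-1248) + 28·9·64 + 56·27·88 + 70·81·(-24) + 56·243·(-8) + 28·729·4 + 8·2187·3 + 1·6561·1 = 4096 − 29952 + 16128 + 133056 − 136080 − 108864 + 81648 + 52488 + 6561 = 19081.

19081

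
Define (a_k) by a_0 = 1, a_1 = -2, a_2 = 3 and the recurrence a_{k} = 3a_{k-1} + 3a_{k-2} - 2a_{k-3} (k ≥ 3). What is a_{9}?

The ordinary generating function has denominator 1 - 3y - 3y^2 + 2y^3.
Iterating the recurrence: a_0,…,a_{9} = 1, -2, 3, 1, 16, 45, 181, 646, 2391, 8749.

8749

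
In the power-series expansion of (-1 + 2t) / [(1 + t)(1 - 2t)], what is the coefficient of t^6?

-1

Partial fractions give a closed form: a_n = (-1)·(-1)^n.
At n = 6: a_6 = -1.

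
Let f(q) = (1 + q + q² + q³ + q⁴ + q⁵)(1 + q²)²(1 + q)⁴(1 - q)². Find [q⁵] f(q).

-2

(1 + q + q² + q³ + q⁴ + q⁵) has coefficients 1,1,1,1,1,1 for degrees 0…5.
(1 + q²)² has coefficients 1,0,2,0,1,0 for degrees 0…5.
Multiplying by (1 + q)⁴ gives running coefficients 1,4,8,12,14,12 for degrees 0…5.
Finally multiplying by (1 - q)², the product of all factors after the first has coefficients 1,2,1,0,-2,-4 for degrees 0…5.
[q⁵] = 1·(-4) + 1·(-2) + 1·0 + 1·1 + 1·2 + 1·1 = -2.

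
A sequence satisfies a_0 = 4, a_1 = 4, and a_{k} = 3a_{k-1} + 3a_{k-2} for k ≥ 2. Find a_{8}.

The ordinary generating function has denominator 1 - 3x - 3x^2.
Iterating the recurrence: a_0,…,a_{8} = 4, 4, 24, 84, 324, 1224, 4644, 17604, 66744.

66744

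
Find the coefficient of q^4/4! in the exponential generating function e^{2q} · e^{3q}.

625

The EGF product rule gives c_4 = Σ_{k_1+k_2=4} C(4; k_1,k_2) · ∏ g_i(k_i), where e^{2q} gives (2)^k; e^{3q} gives (3)^k.
g_1(k) for k = 0…4: 1, 2, 4, 8, 16.
g_2(k) for k = 0…4: 1, 3, 9, 27, 81.
c_4 = Σ_k C(4,k)·g_1(k)·g_2(4−k) = 1·1·81 + 4·2·27 + 6·4·9 + 4·8·3 + 1·16·1 = 81 + 216 + 216 + 96 + 16 = 625.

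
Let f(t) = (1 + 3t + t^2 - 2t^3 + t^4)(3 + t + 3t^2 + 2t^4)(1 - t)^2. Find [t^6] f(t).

9

(1 + 3t + t^2 - 2t^3 + t^4) has coefficients 1,3,1,-2,1 for degrees 0…4.
(3 + t + 3t^2 + 2t^4) has coefficients 3,1,3,0,2,0,0 for degrees 0…6.
Finally multiplying by (1 - t)^2, the product of all factors after the first has coefficients 3,-5,4,-5,5,-4,2 for degrees 0…6.
[t^6] = 1·2 + 3·(-4) + 1·5 − 2·(-5) + 1·4 = 9.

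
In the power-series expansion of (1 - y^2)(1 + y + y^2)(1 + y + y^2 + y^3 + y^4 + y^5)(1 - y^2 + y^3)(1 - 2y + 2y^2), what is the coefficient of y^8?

(1 - y^2) has coefficients 1,0,-1 for degrees 0…2.
(1 + y + y^2) has coefficients 1,1,1,0,0,0,0,0,0 for degrees 0…8.
Multiplying by (1 + y + y^2 + y^3 + y^4 + y^5) gives running coefficients 1,2,3,3,3,3,2,1,0 for degrees 0…8.
Multiplying by (1 - y^2 + y^3) gives running coefficients 1,2,2,2,2,3,2,1,1 for degrees 0…8.
Finally multiplying by (1 - 2y + 2y^2), the product of all factors after the first has coefficients 1,0,0,2,2,3,0,3,3 for degrees 0…8.
[y^8] = 1·3 − 1·0 = 3.

3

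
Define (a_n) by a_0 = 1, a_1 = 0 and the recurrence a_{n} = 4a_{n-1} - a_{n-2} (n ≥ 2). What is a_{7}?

-780

The ordinary generating function has denominator 1 - 4q + q^2.
Iterating the recurrence: a_0,…,a_{7} = 1, 0, -1, -4, -15, -56, -209, -780.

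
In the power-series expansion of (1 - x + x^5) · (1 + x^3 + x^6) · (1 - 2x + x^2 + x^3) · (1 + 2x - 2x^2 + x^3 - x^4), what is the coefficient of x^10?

(1 - x + x^5) has coefficients 1,-1,0,0,0,1 for degrees 0…5.
(1 + x^3 + x^6) has coefficients 1,0,0,1,0,0,1,0,0,0,0 for degrees 0…10.
Multiplying by (1 - 2x + x^2 + x^3) gives running coefficients 1,-2,1,2,-2,1,2,-2,1,1,0 for degrees 0…10.
Finally multiplying by (1 + 2x - 2x^2 + x^3 - x^4), the product of all factors after the first has coefficients 1,0,-5,9,-3,-4,9,-4,-4,8,-4 for degrees 0…10.
[x^10] = 1·(-4) − 1·8 + 1·(-4) = -16.

-16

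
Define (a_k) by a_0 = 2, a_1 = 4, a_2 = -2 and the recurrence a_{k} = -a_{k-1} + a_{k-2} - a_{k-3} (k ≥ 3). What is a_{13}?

The ordinary generating function has denominator 1 + q - q^2 + q^3.
Iterating the recurrence: a_0,…,a_{13} = 2, 4, -2, 4, -10, 16, -30, 56, -102, 188, -346, 636, -1170, 2152.

2152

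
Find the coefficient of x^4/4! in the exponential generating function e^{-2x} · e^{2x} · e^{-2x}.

16

The EGF product rule gives c_4 = Σ_{k_1+k_2+k_3=4} C(4; k_1,k_2,k_3) · ∏ g_i(k_i), where e^{-2x} gives (-2)^k; e^{2x} gives (2)^k; e^{-2x} gives (-2)^k.
g_1(k) for k = 0…4: 1, -2, 4, -8, 16.
g_2(k) for k = 0…4: 1, 2, 4, 8, 16.
g_3(k) for k = 0…4: 1, -2, 4, -8, 16.
First combine the last two factors: h(k) = Σ_j C(k,j)·g_2(j)·g_3(k−j) for k = 0…4: 1, 0, 0, 0, 0.
c_4 = Σ_k C(4,k)·g_1(k)·h(4−k) = 1·16·1 = 16.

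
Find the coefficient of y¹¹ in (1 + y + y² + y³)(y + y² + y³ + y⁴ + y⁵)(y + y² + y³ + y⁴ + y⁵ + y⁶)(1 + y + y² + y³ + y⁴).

76

(1 + y + y² + y³) has coefficients 1,1,1,1 for degrees 0…3.
(y + y² + y³ + y⁴ + y⁵) has coefficients 0,1,1,1,1,1,0,0,0,0,0,0 for degrees 0…11.
Multiplying by (y + y² + y³ + y⁴ + y⁵ + y⁶) gives running coefficients 0,0,1,2,3,4,5,5,4,3,2,1 for degrees 0…11.
Finally multiplying by (1 + y + y² + y³ + y⁴), the product of all factors after the first has coefficients 0,0,1,3,6,10,15,19,21,21,19,15 for degrees 0…11.
[y¹¹] = 1·15 + 1·19 + 1·21 + 1·21 = 76.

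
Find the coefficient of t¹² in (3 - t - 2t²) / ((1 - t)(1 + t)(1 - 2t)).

Partial fractions give a closed form: a_n = (1/3)·(-1)^n + (8/3)·2^n.
At n = 12: a_12 = 10923.

10923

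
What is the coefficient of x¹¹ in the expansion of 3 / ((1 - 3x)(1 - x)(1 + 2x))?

Partial fractions give a closed form: a_n = (27/10)·3^n + (-1/2)·1^n + (4/5)·(-2)^n.
At n = 11: a_11 = 476658.

476658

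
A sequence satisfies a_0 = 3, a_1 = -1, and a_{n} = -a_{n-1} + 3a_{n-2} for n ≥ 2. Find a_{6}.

211

The ordinary generating function has denominator 1 + x - 3x^2.
Iterating the recurrence: a_0,…,a_{6} = 3, -1, 10, -13, 43, -82, 211.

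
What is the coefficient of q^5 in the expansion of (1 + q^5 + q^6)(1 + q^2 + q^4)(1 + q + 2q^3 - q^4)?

4

(1 + q^5 + q^6) has coefficients 1,0,0,0,0,1 for degrees 0…5.
(1 + q^2 + q^4) has coefficients 1,0,1,0,1,0 for degrees 0…5.
Finally multiplying by (1 + q + 2q^3 - q^4), the product of all factors after the first has coefficients 1,1,1,3,0,3 for degrees 0…5.
[q^5] = 1·3 + 1·1 = 4.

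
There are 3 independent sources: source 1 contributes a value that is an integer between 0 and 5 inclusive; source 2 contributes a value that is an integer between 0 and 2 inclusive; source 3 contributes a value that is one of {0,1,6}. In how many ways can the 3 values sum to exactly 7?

The generating function for the choices is (1 + y + y^2 + y^3 + y^4 + y^5)·(1 + y + y^2)·(1 + y + y^6); the count is [y^7].
(1 + y + y^2 + y^3 + y^4 + y^5) has coefficients 1,1,1,1,1,1 for degrees 0…5.
(1 + y + y^2) has coefficients 1,1,1,0,0,0,0,0 for degrees 0…7.
Finally multiplying by (1 + y + y^6), the product of all factors after the first has coefficients 1,2,2,1,0,0,1,1 for degrees 0…7.
[y^7] = 1·1 + 1·1 + 1·0 + 1·0 + 1·1 + 1·2 = 5.

5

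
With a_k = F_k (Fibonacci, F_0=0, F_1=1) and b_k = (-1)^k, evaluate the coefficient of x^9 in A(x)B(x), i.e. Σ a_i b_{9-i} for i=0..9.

The convolution is the x^9 coefficient of A(x)B(x).
Σ = 0·(-1) + 1·1 + 1·(-1) + 2·1 + 3·(-1) + 5·1 + 8·(-1) + 13·1 + 21·(-1) + 34·1 = 22.

22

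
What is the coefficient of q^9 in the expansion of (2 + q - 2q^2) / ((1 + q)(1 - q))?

The denominator gives the recurrence a_n = a_(n−2) for n ≥ 3; the numerator fixes a_0 = 2, a_1 = 1, a_2 = 0.
Iterating: 2, 1, 0, 1, 0, 1, 0, 1, 0, 1, so a_9 = 1.

1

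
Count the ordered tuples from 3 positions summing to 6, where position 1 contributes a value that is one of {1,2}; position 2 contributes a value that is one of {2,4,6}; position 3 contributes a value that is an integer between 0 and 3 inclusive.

The generating function for the choices is (z + z^2)·(z^2 + z^4 + z^6)·(1 + z + z^2 + z^3); the count is [z^6].
(z + z^2) has coefficients 0,1,1 for degrees 0…2.
(z^2 + z^4 + z^6) has coefficients 0,0,1,0,1,0,1 for degrees 0…6.
Finally multiplying by (1 + z + z^2 + z^3), the product of all factors after the first has coefficients 0,0,1,1,2,2,2 for degrees 0…6.
[z^6] = 1·2 + 1·2 = 4.

4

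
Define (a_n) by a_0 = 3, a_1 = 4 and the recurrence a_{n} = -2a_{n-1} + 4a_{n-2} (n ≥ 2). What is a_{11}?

26624

The ordinary generating function has denominator 1 + 2z - 4z^2.
Iterating the recurrence: a_0,…,a_{11} = 3, 4, 4, 8, 0, 32, -64, 256, -768, 2560, -8192, 26624.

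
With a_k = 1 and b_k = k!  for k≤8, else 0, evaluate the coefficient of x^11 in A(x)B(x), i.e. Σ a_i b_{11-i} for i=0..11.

This is [x^11] in the product of the two ordinary generating functions.
Σ = 1·0 + 1·0 + 1·0 + 1·40320 + 1·5040 + 1·720 + 1·120 + 1·24 + 1·6 + 1·2 + 1·1 + 1·1 = 46234.

46234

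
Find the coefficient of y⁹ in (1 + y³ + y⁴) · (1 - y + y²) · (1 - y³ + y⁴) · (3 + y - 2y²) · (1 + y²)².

(1 + y³ + y⁴) has coefficients 1,0,0,1,1 for degrees 0…4.
(1 - y + y²) has coefficients 1,-1,1,0,0,0,0,0,0,0 for degrees 0…9.
Multiplying by (1 - y³ + y⁴) gives running coefficients 1,-1,1,-1,2,-2,1,0,0,0 for degrees 0…9.
Multiplying by (3 + y - 2y²) gives running coefficients 3,-2,0,0,3,-2,-3,5,-2,0 for degrees 0…9.
Finally multiplying by (1 + y²)², the product of all factors after the first has coefficients 3,-2,6,-4,6,-4,3,1,-5,8 for degrees 0…9.
[y⁹] = 1·8 + 1·3 + 1·(-4) = 7.

7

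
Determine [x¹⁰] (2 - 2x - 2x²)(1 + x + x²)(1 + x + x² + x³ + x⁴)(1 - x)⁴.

4

(2 - 2x - 2x²) has coefficients 2,-2,-2 for degrees 0…2.
(1 + x + x²) has coefficients 1,1,1,0,0,0,0,0,0,0,0 for degrees 0…10.
Multiplying by (1 + x + x² + x³ + x⁴) gives running coefficients 1,2,3,3,3,2,1,0,0,0,0 for degrees 0…10.
Finally multiplying by (1 - x)⁴, the product of all factors after the first has coefficients 1,-2,1,-1,2,-2,2,-1,1,-2,1 for degrees 0…10.
[x¹⁰] = 2·1 − 2·(-2) − 2·1 = 4.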